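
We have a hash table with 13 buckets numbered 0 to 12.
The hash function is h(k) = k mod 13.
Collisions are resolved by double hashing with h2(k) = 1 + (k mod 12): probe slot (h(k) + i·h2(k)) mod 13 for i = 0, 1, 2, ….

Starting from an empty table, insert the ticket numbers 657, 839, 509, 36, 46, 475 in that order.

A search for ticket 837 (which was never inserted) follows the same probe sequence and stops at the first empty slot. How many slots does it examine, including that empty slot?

3

657 hashes to 7; slot 7 is free → place at 7.
839 hashes to 7, h2=12; 7 taken → place at 6.
509 hashes to 2; slot 2 is free → place at 2.
36 hashes to 10; slot 10 is free → place at 10.
46 hashes to 7, h2=11; 7 taken → place at 5.
475 hashes to 7, h2=8; 7,2,10,5 taken → place at 0.
Table: [475, ∅, 509, ∅, ∅, 46, 839, 657, ∅, ∅, 36, ∅, ∅]
Lookup 837: h=5, h2=10, probe 5,2,12 → slot 12 empty, not found.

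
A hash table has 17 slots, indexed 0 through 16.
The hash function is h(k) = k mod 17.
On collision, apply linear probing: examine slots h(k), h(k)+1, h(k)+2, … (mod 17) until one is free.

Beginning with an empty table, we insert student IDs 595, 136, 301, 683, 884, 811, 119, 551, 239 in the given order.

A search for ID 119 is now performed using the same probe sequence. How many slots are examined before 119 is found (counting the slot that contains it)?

595: h=0 => slot 0
136: h=0, probe 0,1 => slot 1
301: h=12 => slot 12
683: h=3 => slot 3
884: h=0, probe 0,1,2 => slot 2
811: h=12, probe 12,13 => slot 13
119: h=0, probe 0,1,2,3,4 => slot 4
551: h=7 => slot 7
239: h=1, probe 1,2,3,4,5 => slot 5
Table: [595, 136, 884, 683, 119, 239, ∅, 551, ∅, ∅, ∅, ∅, 301, 811, ∅, ∅, ∅]
Lookup 119: h=0, probe 0,1,2,3,4 → found at 4.

5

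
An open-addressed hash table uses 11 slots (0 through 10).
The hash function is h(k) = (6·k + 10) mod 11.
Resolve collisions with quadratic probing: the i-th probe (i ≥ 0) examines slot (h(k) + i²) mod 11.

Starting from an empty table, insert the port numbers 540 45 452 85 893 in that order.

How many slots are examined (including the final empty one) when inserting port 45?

2

Insert 540: h=5, slot 5 empty → index 5.
Insert 45: h=5, slot 5 occupied → index 6.
Insert 452: h=5, slots 5,6 occupied → index 9.
Insert 85: h=3, slot 3 empty → index 3.
Insert 893: h=0, slot 0 empty → index 0.
Table: [893, ., ., 85, ., 540, 45, ., ., 452, .]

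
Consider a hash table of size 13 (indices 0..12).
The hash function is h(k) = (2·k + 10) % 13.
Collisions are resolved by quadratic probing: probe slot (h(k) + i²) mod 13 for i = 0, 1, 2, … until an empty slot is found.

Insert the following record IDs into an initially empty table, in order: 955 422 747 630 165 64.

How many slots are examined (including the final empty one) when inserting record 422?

2

955: h=9 -> slot 9
422: h=9, probe 9,10 -> slot 10
747: h=9, probe 9,10,0 -> slot 0
630: h=9, probe 9,10,0,5 -> slot 5
165: h=2 -> slot 2
64: h=8 -> slot 8
Table: [747, _, 165, _, _, 630, _, _, 64, 955, 422, _, _]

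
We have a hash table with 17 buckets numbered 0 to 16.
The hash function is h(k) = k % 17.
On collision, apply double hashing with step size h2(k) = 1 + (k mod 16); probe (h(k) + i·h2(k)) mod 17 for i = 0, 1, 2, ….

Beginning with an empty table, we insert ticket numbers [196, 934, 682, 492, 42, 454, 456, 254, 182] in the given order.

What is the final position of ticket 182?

196: h=9 => slot 9
934: h=16 => slot 16
682: h=2 => slot 2
492: h=16, h2=13, probe 16,12 => slot 12
42: h=8 => slot 8
454: h=12, h2=7, probe 12,2,9,16,6 => slot 6
456: h=14 => slot 14
254: h=16, h2=15, probe 16,14,12,10 => slot 10
182: h=12, h2=7, probe 12,2,9,16,6,13 => slot 13
Table: [—, —, 682, —, —, —, 454, —, 42, 196, 254, —, 492, 182, 456, —, 934]

13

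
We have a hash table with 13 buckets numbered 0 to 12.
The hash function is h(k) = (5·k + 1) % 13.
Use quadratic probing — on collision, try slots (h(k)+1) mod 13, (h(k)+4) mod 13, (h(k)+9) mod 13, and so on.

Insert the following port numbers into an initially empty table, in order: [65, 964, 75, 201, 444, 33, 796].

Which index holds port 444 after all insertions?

2

65: h=1 -> slot 1
964: h=11 -> slot 11
75: h=12 -> slot 12
201: h=5 -> slot 5
444: h=11, probe 11,12,2 -> slot 2
33: h=10 -> slot 10
796: h=3 -> slot 3
Table: [_, 65, 444, 796, _, 201, _, _, _, _, 33, 964, 75]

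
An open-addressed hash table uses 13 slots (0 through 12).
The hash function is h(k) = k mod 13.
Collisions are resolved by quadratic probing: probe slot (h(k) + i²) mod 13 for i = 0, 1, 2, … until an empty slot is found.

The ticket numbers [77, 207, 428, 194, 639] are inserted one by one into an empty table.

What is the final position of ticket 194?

77: h=12 -> slot 12
207: h=12, probe 12,0 -> slot 0
428: h=12, probe 12,0,3 -> slot 3
194: h=12, probe 12,0,3,8 -> slot 8
639: h=2 -> slot 2
Table: [207, ∅, 639, 428, ∅, ∅, ∅, ∅, 194, ∅, ∅, ∅, 77]

8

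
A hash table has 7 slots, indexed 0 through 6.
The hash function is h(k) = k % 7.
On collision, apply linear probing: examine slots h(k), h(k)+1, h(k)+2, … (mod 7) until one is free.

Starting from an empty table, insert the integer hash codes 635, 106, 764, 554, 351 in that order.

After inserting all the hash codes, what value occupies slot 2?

635: h=5 => slot 5
106: h=1 => slot 1
764: h=1, probe 1,2 => slot 2
554: h=1, probe 1,2,3 => slot 3
351: h=1, probe 1,2,3,4 => slot 4
Table: [—, 106, 764, 554, 351, 635, —]

764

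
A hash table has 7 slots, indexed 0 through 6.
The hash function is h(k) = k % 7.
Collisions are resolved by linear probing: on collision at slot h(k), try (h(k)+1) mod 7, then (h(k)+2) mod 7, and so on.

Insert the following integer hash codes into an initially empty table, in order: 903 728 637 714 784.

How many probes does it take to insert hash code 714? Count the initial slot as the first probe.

903: h=0 → slot 0
728: h=0, probe 0,1 → slot 1
637: h=0, probe 0,1,2 → slot 2
714: h=0, probe 0,1,2,3 → slot 3
784: h=0, probe 0,1,2,3,4 → slot 4
Table: [903, 728, 637, 714, 784, _, _]

4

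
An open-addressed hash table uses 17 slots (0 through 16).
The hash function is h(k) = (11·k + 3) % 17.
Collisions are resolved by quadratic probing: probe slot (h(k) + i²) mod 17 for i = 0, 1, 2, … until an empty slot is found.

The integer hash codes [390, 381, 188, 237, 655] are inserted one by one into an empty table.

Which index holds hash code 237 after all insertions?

Insert 390: h=9, slot 9 empty → index 9.
Insert 381: h=12, slot 12 empty → index 12.
Insert 188: h=14, slot 14 empty → index 14.
Insert 237: h=9, slot 9 occupied → index 10.
Insert 655: h=0, slot 0 empty → index 0.
Table: [655, _, _, _, _, _, _, _, _, 390, 237, _, 381, _, 188, _, _]

10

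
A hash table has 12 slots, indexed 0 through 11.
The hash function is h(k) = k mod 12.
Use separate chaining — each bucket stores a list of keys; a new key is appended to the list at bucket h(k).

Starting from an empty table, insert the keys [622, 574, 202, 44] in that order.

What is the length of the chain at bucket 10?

Insert 622: h=10, bucket 10 empty → new chain.
Insert 574: h=10, bucket 10 nonempty → append to chain.
Insert 202: h=10, bucket 10 nonempty → append to chain.
Insert 44: h=8, bucket 8 empty → new chain.
Final buckets:
0: _
1: _
2: _
3: _
4: _
5: _
6: _
7: _
8: 44
9: _
10: 622 -> 574 -> 202
11: _

3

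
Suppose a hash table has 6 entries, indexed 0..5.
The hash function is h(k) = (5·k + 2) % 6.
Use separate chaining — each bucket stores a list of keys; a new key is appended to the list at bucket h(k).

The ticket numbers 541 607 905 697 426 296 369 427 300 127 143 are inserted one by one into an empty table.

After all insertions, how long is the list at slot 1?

Insert 541: h=1, bucket 1 empty -> new chain.
Insert 607: h=1, bucket 1 nonempty -> append to chain.
Insert 905: h=3, bucket 3 empty -> new chain.
Insert 697: h=1, bucket 1 nonempty -> append to chain.
Insert 426: h=2, bucket 2 empty -> new chain.
Insert 296: h=0, bucket 0 empty -> new chain.
Insert 369: h=5, bucket 5 empty -> new chain.
Insert 427: h=1, bucket 1 nonempty -> append to chain.
Insert 300: h=2, bucket 2 nonempty -> append to chain.
Insert 127: h=1, bucket 1 nonempty -> append to chain.
Insert 143: h=3, bucket 3 nonempty -> append to chain.
Final buckets:
0: 296
1: 541 -> 607 -> 697 -> 427 -> 127
2: 426 -> 300
3: 905 -> 143
4: _
5: 369

5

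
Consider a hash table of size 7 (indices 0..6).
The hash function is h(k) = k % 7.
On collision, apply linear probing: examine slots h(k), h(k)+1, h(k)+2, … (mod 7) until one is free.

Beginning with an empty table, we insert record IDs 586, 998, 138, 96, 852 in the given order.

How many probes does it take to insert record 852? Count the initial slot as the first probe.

4

Insert 586: h=5, slot 5 empty → index 5.
Insert 998: h=4, slot 4 empty → index 4.
Insert 138: h=5, slot 5 occupied → index 6.
Insert 96: h=5, slots 5,6 occupied → index 0.
Insert 852: h=5, slots 5,6,0 occupied → index 1.
Table: [96, 852, —, —, 998, 586, 138]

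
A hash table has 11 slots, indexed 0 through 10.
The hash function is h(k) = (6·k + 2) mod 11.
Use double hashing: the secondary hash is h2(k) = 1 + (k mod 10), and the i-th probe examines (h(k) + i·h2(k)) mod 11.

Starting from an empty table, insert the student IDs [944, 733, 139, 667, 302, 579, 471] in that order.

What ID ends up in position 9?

579

Insert 944: h=1, slot 1 empty → index 1.
Insert 733: h=0, slot 0 empty → index 0.
Insert 139: h=0, h2=10, slot 0 occupied → index 10.
Insert 667: h=0, h2=8, slot 0 occupied → index 8.
Insert 302: h=10, h2=3, slot 10 occupied → index 2.
Insert 579: h=0, h2=10, slots 0,10 occupied → index 9.
Insert 471: h=1, h2=2, slot 1 occupied → index 3.
Table: [733, 944, 302, 471, ∅, ∅, ∅, ∅, 667, 579, 139]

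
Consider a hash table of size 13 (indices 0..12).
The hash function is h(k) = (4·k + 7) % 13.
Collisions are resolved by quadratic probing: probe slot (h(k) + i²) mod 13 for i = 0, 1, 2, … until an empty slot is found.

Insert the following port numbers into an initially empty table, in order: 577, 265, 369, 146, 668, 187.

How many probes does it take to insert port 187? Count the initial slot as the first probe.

5

577 hashes to 1; slot 1 is free => place at 1.
265 hashes to 1; 1 taken => place at 2.
369 hashes to 1; 1,2 taken => place at 5.
146 hashes to 6; slot 6 is free => place at 6.
668 hashes to 1; 1,2,5 taken => place at 10.
187 hashes to 1; 1,2,5,10 taken => place at 4.
Table: [_, 577, 265, _, 187, 369, 146, _, _, _, 668, _, _]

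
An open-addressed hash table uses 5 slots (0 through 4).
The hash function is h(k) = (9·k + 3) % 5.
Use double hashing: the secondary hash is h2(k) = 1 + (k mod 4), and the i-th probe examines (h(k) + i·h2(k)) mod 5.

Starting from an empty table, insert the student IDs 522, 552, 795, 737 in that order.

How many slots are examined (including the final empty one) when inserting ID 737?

Insert 522: h=1, slot 1 empty -> index 1.
Insert 552: h=1, h2=1, slot 1 occupied -> index 2.
Insert 795: h=3, slot 3 empty -> index 3.
Insert 737: h=1, h2=2, slots 1,3 occupied -> index 0.
Table: [737, 522, 552, 795, ∅]

3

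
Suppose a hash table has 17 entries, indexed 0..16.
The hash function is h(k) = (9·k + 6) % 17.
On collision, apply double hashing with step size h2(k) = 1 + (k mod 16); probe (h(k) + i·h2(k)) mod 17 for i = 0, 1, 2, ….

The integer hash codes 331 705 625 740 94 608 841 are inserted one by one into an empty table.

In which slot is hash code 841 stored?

3

331 hashes to 10; slot 10 is free → place at 10.
705 hashes to 10, h2=2; 10 taken → place at 12.
625 hashes to 4; slot 4 is free → place at 4.
740 hashes to 2; slot 2 is free → place at 2.
94 hashes to 2, h2=15; 2 taken → place at 0.
608 hashes to 4, h2=1; 4 taken → place at 5.
841 hashes to 10, h2=10; 10 taken → place at 3.
Table: [94, ∅, 740, 841, 625, 608, ∅, ∅, ∅, ∅, 331, ∅, 705, ∅, ∅, ∅, ∅]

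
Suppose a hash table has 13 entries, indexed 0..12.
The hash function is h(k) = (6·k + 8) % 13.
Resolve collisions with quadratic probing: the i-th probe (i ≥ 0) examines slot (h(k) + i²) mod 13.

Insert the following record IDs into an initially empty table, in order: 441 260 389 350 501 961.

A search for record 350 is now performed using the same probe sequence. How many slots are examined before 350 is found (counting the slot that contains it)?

3

441: h=2 => slot 2
260: h=8 => slot 8
389: h=2, probe 2,3 => slot 3
350: h=2, probe 2,3,6 => slot 6
501: h=11 => slot 11
961: h=2, probe 2,3,6,11,5 => slot 5
Table: [-, -, 441, 389, -, 961, 350, -, 260, -, -, 501, -]
Lookup 350: h=2, probe 2,3,6 → found at 6.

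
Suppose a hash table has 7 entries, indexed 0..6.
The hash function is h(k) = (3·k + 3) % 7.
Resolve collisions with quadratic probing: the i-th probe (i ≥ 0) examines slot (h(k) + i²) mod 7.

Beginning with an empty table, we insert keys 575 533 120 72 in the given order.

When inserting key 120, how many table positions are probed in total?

3

575 hashes to 6; slot 6 is free => place at 6.
533 hashes to 6; 6 taken => place at 0.
120 hashes to 6; 6,0 taken => place at 3.
72 hashes to 2; slot 2 is free => place at 2.
Table: [533, -, 72, 120, -, -, 575]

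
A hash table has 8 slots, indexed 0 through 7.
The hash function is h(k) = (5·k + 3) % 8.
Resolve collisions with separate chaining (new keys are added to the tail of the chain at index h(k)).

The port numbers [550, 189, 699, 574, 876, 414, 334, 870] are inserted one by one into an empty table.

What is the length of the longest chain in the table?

5

550 -> bucket 1
189 -> bucket 4
699 -> bucket 2
574 -> bucket 1 (collision)
876 -> bucket 7
414 -> bucket 1 (collision)
334 -> bucket 1 (collision)
870 -> bucket 1 (collision)
Final buckets:
0: _
1: 550 -> 574 -> 414 -> 334 -> 870
2: 699
3: _
4: 189
5: _
6: _
7: 876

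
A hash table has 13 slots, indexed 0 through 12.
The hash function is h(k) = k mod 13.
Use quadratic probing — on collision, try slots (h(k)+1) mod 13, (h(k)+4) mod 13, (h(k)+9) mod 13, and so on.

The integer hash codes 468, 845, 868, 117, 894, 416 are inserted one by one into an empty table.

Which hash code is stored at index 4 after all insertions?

Insert 468: h=0, slot 0 empty → index 0.
Insert 845: h=0, slot 0 occupied → index 1.
Insert 868: h=10, slot 10 empty → index 10.
Insert 117: h=0, slots 0,1 occupied → index 4.
Insert 894: h=10, slot 10 occupied → index 11.
Insert 416: h=0, slots 0,1,4 occupied → index 9.
Table: [468, 845, ∅, ∅, 117, ∅, ∅, ∅, ∅, 416, 868, 894, ∅]

117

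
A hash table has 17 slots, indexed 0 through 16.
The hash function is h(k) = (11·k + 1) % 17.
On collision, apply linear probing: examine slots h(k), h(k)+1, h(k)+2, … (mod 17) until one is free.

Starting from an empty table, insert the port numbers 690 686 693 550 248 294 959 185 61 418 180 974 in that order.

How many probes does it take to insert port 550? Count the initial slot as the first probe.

2

Insert 690: h=9, slot 9 empty => index 9.
Insert 686: h=16, slot 16 empty => index 16.
Insert 693: h=8, slot 8 empty => index 8.
Insert 550: h=16, slot 16 occupied => index 0.
Insert 248: h=9, slot 9 occupied => index 10.
Insert 294: h=5, slot 5 empty => index 5.
Insert 959: h=10, slot 10 occupied => index 11.
Insert 185: h=13, slot 13 empty => index 13.
Insert 61: h=9, slots 9,10,11 occupied => index 12.
Insert 418: h=9, slots 9,10,11,12,13 occupied => index 14.
Insert 180: h=9, slots 9,10,11,12,13,14 occupied => index 15.
Insert 974: h=5, slot 5 occupied => index 6.
Table: [550, ., ., ., ., 294, 974, ., 693, 690, 248, 959, 61, 185, 418, 180, 686]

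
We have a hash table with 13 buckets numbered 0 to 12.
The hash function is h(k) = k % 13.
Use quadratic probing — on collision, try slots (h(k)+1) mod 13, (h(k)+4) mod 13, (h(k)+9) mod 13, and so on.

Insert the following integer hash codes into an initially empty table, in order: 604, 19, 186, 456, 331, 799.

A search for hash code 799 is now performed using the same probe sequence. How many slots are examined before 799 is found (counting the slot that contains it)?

604: h=6 => slot 6
19: h=6, probe 6,7 => slot 7
186: h=4 => slot 4
456: h=1 => slot 1
331: h=6, probe 6,7,10 => slot 10
799: h=6, probe 6,7,10,2 => slot 2
Table: [∅, 456, 799, ∅, 186, ∅, 604, 19, ∅, ∅, 331, ∅, ∅]
Lookup 799: h=6, probe 6,7,10,2 → found at 2.

4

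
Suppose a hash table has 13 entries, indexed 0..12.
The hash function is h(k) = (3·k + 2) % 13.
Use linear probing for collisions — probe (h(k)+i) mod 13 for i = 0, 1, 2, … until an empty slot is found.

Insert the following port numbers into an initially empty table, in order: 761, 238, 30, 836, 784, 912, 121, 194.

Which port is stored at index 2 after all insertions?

Insert 761: h=10, slot 10 empty -> index 10.
Insert 238: h=1, slot 1 empty -> index 1.
Insert 30: h=1, slot 1 occupied -> index 2.
Insert 836: h=1, slots 1,2 occupied -> index 3.
Insert 784: h=1, slots 1,2,3 occupied -> index 4.
Insert 912: h=8, slot 8 empty -> index 8.
Insert 121: h=1, slots 1,2,3,4 occupied -> index 5.
Insert 194: h=12, slot 12 empty -> index 12.
Table: [-, 238, 30, 836, 784, 121, -, -, 912, -, 761, -, 194]

30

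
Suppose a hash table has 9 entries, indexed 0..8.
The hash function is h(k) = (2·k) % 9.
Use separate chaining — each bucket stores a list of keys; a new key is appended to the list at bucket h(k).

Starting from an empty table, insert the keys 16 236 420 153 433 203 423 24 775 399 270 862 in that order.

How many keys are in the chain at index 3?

16 → bucket 5
236 → bucket 4
420 → bucket 3
153 → bucket 0
433 → bucket 2
203 → bucket 1
423 → bucket 0 (collision)
24 → bucket 3 (collision)
775 → bucket 2 (collision)
399 → bucket 6
270 → bucket 0 (collision)
862 → bucket 5 (collision)
Final buckets:
0: 153 -> 423 -> 270
1: 203
2: 433 -> 775
3: 420 -> 24
4: 236
5: 16 -> 862
6: 399
7: —
8: —

2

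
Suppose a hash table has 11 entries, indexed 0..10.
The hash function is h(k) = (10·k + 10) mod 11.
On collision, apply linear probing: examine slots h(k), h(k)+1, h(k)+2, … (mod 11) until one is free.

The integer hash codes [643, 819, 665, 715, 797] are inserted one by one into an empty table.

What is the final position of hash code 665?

Insert 643: h=5, slot 5 empty → index 5.
Insert 819: h=5, slot 5 occupied → index 6.
Insert 665: h=5, slots 5,6 occupied → index 7.
Insert 715: h=10, slot 10 empty → index 10.
Insert 797: h=5, slots 5,6,7 occupied → index 8.
Table: [_, _, _, _, _, 643, 819, 665, 797, _, 715]

7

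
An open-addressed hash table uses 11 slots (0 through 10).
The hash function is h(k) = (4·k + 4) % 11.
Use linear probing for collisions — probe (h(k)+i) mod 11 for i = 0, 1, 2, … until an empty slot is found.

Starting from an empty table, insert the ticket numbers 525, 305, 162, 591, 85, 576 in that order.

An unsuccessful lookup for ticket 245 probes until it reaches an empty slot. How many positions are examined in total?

4

525: h=3 → slot 3
305: h=3, probe 3,4 → slot 4
162: h=3, probe 3,4,5 → slot 5
591: h=3, probe 3,4,5,6 → slot 6
85: h=3, probe 3,4,5,6,7 → slot 7
576: h=9 → slot 9
Table: [—, —, —, 525, 305, 162, 591, 85, —, 576, —]
Lookup 245: h=5, probe 5,6,7,8 → slot 8 empty, not found.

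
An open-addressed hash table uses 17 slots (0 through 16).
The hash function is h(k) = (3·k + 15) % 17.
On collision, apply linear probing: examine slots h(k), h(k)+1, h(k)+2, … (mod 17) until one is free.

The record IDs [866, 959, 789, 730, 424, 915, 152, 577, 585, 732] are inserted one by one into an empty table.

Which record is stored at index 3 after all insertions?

Insert 866: h=12, slot 12 empty => index 12.
Insert 959: h=2, slot 2 empty => index 2.
Insert 789: h=2, slot 2 occupied => index 3.
Insert 730: h=12, slot 12 occupied => index 13.
Insert 424: h=12, slots 12,13 occupied => index 14.
Insert 915: h=6, slot 6 empty => index 6.
Insert 152: h=12, slots 12,13,14 occupied => index 15.
Insert 577: h=12, slots 12,13,14,15 occupied => index 16.
Insert 585: h=2, slots 2,3 occupied => index 4.
Insert 732: h=1, slot 1 empty => index 1.
Table: [-, 732, 959, 789, 585, -, 915, -, -, -, -, -, 866, 730, 424, 152, 577]

789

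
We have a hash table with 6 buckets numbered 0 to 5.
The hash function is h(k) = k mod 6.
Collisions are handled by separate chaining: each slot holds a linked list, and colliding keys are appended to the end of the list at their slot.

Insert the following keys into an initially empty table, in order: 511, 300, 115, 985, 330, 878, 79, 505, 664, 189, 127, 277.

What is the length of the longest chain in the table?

7

Insert 511: h=1, bucket 1 empty -> new chain.
Insert 300: h=0, bucket 0 empty -> new chain.
Insert 115: h=1, bucket 1 nonempty -> append to chain.
Insert 985: h=1, bucket 1 nonempty -> append to chain.
Insert 330: h=0, bucket 0 nonempty -> append to chain.
Insert 878: h=2, bucket 2 empty -> new chain.
Insert 79: h=1, bucket 1 nonempty -> append to chain.
Insert 505: h=1, bucket 1 nonempty -> append to chain.
Insert 664: h=4, bucket 4 empty -> new chain.
Insert 189: h=3, bucket 3 empty -> new chain.
Insert 127: h=1, bucket 1 nonempty -> append to chain.
Insert 277: h=1, bucket 1 nonempty -> append to chain.
Final buckets:
0: 300 -> 330
1: 511 -> 115 -> 985 -> 79 -> 505 -> 127 -> 277
2: 878
3: 189
4: 664
5: _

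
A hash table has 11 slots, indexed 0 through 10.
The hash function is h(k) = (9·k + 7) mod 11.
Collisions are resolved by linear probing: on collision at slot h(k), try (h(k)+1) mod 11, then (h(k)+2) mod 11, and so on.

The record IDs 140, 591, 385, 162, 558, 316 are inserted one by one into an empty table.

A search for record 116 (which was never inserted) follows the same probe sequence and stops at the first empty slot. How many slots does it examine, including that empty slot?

3

140: h=2 => slot 2
591: h=2, probe 2,3 => slot 3
385: h=7 => slot 7
162: h=2, probe 2,3,4 => slot 4
558: h=2, probe 2,3,4,5 => slot 5
316: h=2, probe 2,3,4,5,6 => slot 6
Table: [., ., 140, 591, 162, 558, 316, 385, ., ., .]
Lookup 116: h=6, probe 6,7,8 → slot 8 empty, not found.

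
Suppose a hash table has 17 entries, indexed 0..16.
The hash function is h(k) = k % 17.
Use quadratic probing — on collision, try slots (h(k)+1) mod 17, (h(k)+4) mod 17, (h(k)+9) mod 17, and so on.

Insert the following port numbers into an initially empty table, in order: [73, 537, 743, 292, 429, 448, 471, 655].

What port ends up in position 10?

73: h=5 -> slot 5
537: h=10 -> slot 10
743: h=12 -> slot 12
292: h=3 -> slot 3
429: h=4 -> slot 4
448: h=6 -> slot 6
471: h=12, probe 12,13 -> slot 13
655: h=9 -> slot 9
Table: [., ., ., 292, 429, 73, 448, ., ., 655, 537, ., 743, 471, ., ., .]

537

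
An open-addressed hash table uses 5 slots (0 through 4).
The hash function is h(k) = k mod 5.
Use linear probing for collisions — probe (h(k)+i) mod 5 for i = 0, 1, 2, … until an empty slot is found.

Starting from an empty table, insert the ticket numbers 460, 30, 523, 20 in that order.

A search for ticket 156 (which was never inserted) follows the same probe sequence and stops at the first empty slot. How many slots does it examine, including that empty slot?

4

460 hashes to 0; slot 0 is free → place at 0.
30 hashes to 0; 0 taken → place at 1.
523 hashes to 3; slot 3 is free → place at 3.
20 hashes to 0; 0,1 taken → place at 2.
Table: [460, 30, 20, 523, —]
Lookup 156: h=1, probe 1,2,3,4 → slot 4 empty, not found.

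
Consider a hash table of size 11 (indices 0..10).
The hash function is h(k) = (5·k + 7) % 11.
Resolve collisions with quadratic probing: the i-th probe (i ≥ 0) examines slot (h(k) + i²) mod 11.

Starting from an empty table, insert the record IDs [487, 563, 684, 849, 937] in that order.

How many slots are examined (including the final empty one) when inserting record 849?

487 hashes to 0; slot 0 is free -> place at 0.
563 hashes to 6; slot 6 is free -> place at 6.
684 hashes to 6; 6 taken -> place at 7.
849 hashes to 6; 6,7 taken -> place at 10.
937 hashes to 6; 6,7,10 taken -> place at 4.
Table: [487, ., ., ., 937, ., 563, 684, ., ., 849]

3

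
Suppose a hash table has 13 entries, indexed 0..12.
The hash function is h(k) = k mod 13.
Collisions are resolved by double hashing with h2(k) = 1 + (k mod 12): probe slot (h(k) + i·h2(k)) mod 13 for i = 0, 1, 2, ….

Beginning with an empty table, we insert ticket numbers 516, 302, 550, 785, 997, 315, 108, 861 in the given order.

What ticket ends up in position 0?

516 hashes to 9; slot 9 is free => place at 9.
302 hashes to 3; slot 3 is free => place at 3.
550 hashes to 4; slot 4 is free => place at 4.
785 hashes to 5; slot 5 is free => place at 5.
997 hashes to 9, h2=2; 9 taken => place at 11.
315 hashes to 3, h2=4; 3 taken => place at 7.
108 hashes to 4, h2=1; 4,5 taken => place at 6.
861 hashes to 3, h2=10; 3 taken => place at 0.
Table: [861, -, -, 302, 550, 785, 108, 315, -, 516, -, 997, -]

861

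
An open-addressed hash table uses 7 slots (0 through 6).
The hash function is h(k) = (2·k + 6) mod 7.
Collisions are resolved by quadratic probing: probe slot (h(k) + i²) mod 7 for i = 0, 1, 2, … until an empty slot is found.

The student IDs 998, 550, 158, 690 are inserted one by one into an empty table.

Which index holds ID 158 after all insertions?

4

998 hashes to 0; slot 0 is free -> place at 0.
550 hashes to 0; 0 taken -> place at 1.
158 hashes to 0; 0,1 taken -> place at 4.
690 hashes to 0; 0,1,4 taken -> place at 2.
Table: [998, 550, 690, _, 158, _, _]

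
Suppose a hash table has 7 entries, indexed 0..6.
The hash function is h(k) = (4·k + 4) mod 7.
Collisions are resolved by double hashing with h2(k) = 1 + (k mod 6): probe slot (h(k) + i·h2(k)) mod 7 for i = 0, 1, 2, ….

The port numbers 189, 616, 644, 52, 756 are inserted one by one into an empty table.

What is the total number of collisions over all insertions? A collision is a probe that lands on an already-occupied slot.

6

189 hashes to 4; slot 4 is free -> place at 4.
616 hashes to 4, h2=5; 4 taken -> place at 2.
644 hashes to 4, h2=3; 4 taken -> place at 0.
52 hashes to 2, h2=5; 2,0 taken -> place at 5.
756 hashes to 4, h2=1; 4,5 taken -> place at 6.
Table: [644, -, 616, -, 189, 52, 756]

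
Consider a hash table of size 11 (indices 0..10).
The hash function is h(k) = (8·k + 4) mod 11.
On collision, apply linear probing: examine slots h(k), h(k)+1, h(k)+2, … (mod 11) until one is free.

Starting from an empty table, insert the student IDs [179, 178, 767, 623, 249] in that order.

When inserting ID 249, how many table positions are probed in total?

179 hashes to 6; slot 6 is free → place at 6.
178 hashes to 9; slot 9 is free → place at 9.
767 hashes to 2; slot 2 is free → place at 2.
623 hashes to 5; slot 5 is free → place at 5.
249 hashes to 5; 5,6 taken → place at 7.
Table: [_, _, 767, _, _, 623, 179, 249, _, 178, _]

3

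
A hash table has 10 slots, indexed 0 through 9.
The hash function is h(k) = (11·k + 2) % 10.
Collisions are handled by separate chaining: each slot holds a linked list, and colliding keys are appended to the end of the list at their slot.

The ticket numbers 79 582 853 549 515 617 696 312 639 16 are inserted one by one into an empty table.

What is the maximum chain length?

3

Insert 79: h=1, bucket 1 empty -> new chain.
Insert 582: h=4, bucket 4 empty -> new chain.
Insert 853: h=5, bucket 5 empty -> new chain.
Insert 549: h=1, bucket 1 nonempty -> append to chain.
Insert 515: h=7, bucket 7 empty -> new chain.
Insert 617: h=9, bucket 9 empty -> new chain.
Insert 696: h=8, bucket 8 empty -> new chain.
Insert 312: h=4, bucket 4 nonempty -> append to chain.
Insert 639: h=1, bucket 1 nonempty -> append to chain.
Insert 16: h=8, bucket 8 nonempty -> append to chain.
Final buckets:
0: ∅
1: 79 -> 549 -> 639
2: ∅
3: ∅
4: 582 -> 312
5: 853
6: ∅
7: 515
8: 696 -> 16
9: 617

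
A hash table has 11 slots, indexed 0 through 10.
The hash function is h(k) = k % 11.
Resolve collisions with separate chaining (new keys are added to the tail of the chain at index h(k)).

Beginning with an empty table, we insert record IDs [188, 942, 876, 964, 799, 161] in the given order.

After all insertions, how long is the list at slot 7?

5

188 -> bucket 1
942 -> bucket 7
876 -> bucket 7 (collision)
964 -> bucket 7 (collision)
799 -> bucket 7 (collision)
161 -> bucket 7 (collision)
Final buckets:
0: _
1: 188
2: _
3: _
4: _
5: _
6: _
7: 942 -> 876 -> 964 -> 799 -> 161
8: _
9: _
10: _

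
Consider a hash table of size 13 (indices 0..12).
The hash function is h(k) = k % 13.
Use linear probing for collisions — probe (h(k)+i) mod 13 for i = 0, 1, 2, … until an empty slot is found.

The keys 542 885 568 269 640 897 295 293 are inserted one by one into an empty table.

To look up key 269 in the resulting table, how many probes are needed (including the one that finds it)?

3

542 hashes to 9; slot 9 is free => place at 9.
885 hashes to 1; slot 1 is free => place at 1.
568 hashes to 9; 9 taken => place at 10.
269 hashes to 9; 9,10 taken => place at 11.
640 hashes to 3; slot 3 is free => place at 3.
897 hashes to 0; slot 0 is free => place at 0.
295 hashes to 9; 9,10,11 taken => place at 12.
293 hashes to 7; slot 7 is free => place at 7.
Table: [897, 885, ∅, 640, ∅, ∅, ∅, 293, ∅, 542, 568, 269, 295]
Lookup 269: h=9, probe 9,10,11 → found at 11.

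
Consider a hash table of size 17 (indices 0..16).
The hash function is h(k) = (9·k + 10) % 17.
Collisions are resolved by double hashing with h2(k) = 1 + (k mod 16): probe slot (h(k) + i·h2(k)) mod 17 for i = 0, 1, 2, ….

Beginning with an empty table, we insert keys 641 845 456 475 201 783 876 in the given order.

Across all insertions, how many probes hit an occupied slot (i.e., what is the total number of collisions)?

641 hashes to 16; slot 16 is free -> place at 16.
845 hashes to 16, h2=14; 16 taken -> place at 13.
456 hashes to 0; slot 0 is free -> place at 0.
475 hashes to 1; slot 1 is free -> place at 1.
201 hashes to 0, h2=10; 0 taken -> place at 10.
783 hashes to 2; slot 2 is free -> place at 2.
876 hashes to 6; slot 6 is free -> place at 6.
Table: [456, 475, 783, —, —, —, 876, —, —, —, 201, —, —, 845, —, —, 641]

2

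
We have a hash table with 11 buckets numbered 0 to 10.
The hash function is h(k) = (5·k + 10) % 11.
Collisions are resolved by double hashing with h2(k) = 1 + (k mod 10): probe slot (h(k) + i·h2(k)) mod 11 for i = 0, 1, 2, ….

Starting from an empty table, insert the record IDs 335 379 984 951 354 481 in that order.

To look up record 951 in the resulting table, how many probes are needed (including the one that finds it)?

2

Insert 335: h=2, slot 2 empty => index 2.
Insert 379: h=2, h2=10, slot 2 occupied => index 1.
Insert 984: h=2, h2=5, slot 2 occupied => index 7.
Insert 951: h=2, h2=2, slot 2 occupied => index 4.
Insert 354: h=9, slot 9 empty => index 9.
Insert 481: h=6, slot 6 empty => index 6.
Table: [∅, 379, 335, ∅, 951, ∅, 481, 984, ∅, 354, ∅]
Lookup 951: h=2, h2=2, probe 2,4 → found at 4.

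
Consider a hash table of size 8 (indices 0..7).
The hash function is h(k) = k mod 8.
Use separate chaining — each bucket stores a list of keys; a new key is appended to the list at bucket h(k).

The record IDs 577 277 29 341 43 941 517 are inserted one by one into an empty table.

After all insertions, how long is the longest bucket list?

577 → bucket 1
277 → bucket 5
29 → bucket 5 (collision)
341 → bucket 5 (collision)
43 → bucket 3
941 → bucket 5 (collision)
517 → bucket 5 (collision)
Final buckets:
0: ∅
1: 577
2: ∅
3: 43
4: ∅
5: 277 -> 29 -> 341 -> 941 -> 517
6: ∅
7: ∅

5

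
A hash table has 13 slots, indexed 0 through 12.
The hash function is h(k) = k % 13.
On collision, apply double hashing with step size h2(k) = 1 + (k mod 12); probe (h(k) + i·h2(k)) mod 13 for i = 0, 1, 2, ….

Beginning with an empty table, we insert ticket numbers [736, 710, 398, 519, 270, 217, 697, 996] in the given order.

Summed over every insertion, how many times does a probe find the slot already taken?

736: h=8 → slot 8
710: h=8, h2=3, probe 8,11 → slot 11
398: h=8, h2=3, probe 8,11,1 → slot 1
519: h=12 → slot 12
270: h=10 → slot 10
217: h=9 → slot 9
697: h=8, h2=2, probe 8,10,12,1,3 → slot 3
996: h=8, h2=1, probe 8,9,10,11,12,0 → slot 0
Table: [996, 398, -, 697, -, -, -, -, 736, 217, 270, 710, 519]

12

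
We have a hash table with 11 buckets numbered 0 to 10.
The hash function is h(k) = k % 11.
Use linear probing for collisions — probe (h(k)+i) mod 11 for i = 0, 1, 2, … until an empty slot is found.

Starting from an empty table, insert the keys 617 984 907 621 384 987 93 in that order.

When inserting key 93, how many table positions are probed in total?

Insert 617: h=1, slot 1 empty -> index 1.
Insert 984: h=5, slot 5 empty -> index 5.
Insert 907: h=5, slot 5 occupied -> index 6.
Insert 621: h=5, slots 5,6 occupied -> index 7.
Insert 384: h=10, slot 10 empty -> index 10.
Insert 987: h=8, slot 8 empty -> index 8.
Insert 93: h=5, slots 5,6,7,8 occupied -> index 9.
Table: [—, 617, —, —, —, 984, 907, 621, 987, 93, 384]

5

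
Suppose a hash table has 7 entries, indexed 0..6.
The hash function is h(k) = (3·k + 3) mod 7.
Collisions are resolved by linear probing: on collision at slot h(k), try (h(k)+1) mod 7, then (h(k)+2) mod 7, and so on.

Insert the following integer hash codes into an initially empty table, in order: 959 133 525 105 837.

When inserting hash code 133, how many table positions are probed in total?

2

959: h=3 → slot 3
133: h=3, probe 3,4 → slot 4
525: h=3, probe 3,4,5 → slot 5
105: h=3, probe 3,4,5,6 → slot 6
837: h=1 → slot 1
Table: [., 837, ., 959, 133, 525, 105]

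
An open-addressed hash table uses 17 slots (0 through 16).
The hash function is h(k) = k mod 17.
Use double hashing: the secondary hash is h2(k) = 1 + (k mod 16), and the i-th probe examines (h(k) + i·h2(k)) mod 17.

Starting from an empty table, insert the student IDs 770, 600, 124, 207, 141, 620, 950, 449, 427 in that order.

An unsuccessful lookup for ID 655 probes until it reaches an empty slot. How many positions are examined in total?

4

Insert 770: h=5, slot 5 empty => index 5.
Insert 600: h=5, h2=9, slot 5 occupied => index 14.
Insert 124: h=5, h2=13, slot 5 occupied => index 1.
Insert 207: h=3, slot 3 empty => index 3.
Insert 141: h=5, h2=14, slot 5 occupied => index 2.
Insert 620: h=8, slot 8 empty => index 8.
Insert 950: h=15, slot 15 empty => index 15.
Insert 449: h=7, slot 7 empty => index 7.
Insert 427: h=2, h2=12, slots 2,14 occupied => index 9.
Table: [∅, 124, 141, 207, ∅, 770, ∅, 449, 620, 427, ∅, ∅, ∅, ∅, 600, 950, ∅]
Lookup 655: h=9, h2=16, probe 9,8,7,6 → slot 6 empty, not found.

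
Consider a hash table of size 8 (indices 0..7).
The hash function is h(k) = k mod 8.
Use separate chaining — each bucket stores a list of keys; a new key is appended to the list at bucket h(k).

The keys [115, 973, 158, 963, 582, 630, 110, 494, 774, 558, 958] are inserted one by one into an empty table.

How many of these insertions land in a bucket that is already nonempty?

Insert 115: h=3, bucket 3 empty -> new chain.
Insert 973: h=5, bucket 5 empty -> new chain.
Insert 158: h=6, bucket 6 empty -> new chain.
Insert 963: h=3, bucket 3 nonempty -> append to chain.
Insert 582: h=6, bucket 6 nonempty -> append to chain.
Insert 630: h=6, bucket 6 nonempty -> append to chain.
Insert 110: h=6, bucket 6 nonempty -> append to chain.
Insert 494: h=6, bucket 6 nonempty -> append to chain.
Insert 774: h=6, bucket 6 nonempty -> append to chain.
Insert 558: h=6, bucket 6 nonempty -> append to chain.
Insert 958: h=6, bucket 6 nonempty -> append to chain.
Final buckets:
0: _
1: _
2: _
3: 115 -> 963
4: _
5: 973
6: 158 -> 582 -> 630 -> 110 -> 494 -> 774 -> 558 -> 958
7: _

8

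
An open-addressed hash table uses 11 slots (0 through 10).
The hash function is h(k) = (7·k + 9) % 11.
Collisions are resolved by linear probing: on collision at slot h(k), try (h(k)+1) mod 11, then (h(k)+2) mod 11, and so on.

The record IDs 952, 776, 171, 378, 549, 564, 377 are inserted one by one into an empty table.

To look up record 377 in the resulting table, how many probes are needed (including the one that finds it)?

Insert 952: h=7, slot 7 empty → index 7.
Insert 776: h=7, slot 7 occupied → index 8.
Insert 171: h=7, slots 7,8 occupied → index 9.
Insert 378: h=4, slot 4 empty → index 4.
Insert 549: h=2, slot 2 empty → index 2.
Insert 564: h=8, slots 8,9 occupied → index 10.
Insert 377: h=8, slots 8,9,10 occupied → index 0.
Table: [377, —, 549, —, 378, —, —, 952, 776, 171, 564]
Lookup 377: h=8, probe 8,9,10,0 → found at 0.

4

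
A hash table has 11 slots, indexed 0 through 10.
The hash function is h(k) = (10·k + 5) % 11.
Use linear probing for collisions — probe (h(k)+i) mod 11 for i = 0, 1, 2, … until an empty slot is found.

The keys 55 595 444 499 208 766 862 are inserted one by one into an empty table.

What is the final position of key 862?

3

55: h=5 → slot 5
595: h=4 → slot 4
444: h=1 → slot 1
499: h=1, probe 1,2 → slot 2
208: h=6 → slot 6
766: h=9 → slot 9
862: h=1, probe 1,2,3 → slot 3
Table: [_, 444, 499, 862, 595, 55, 208, _, _, 766, _]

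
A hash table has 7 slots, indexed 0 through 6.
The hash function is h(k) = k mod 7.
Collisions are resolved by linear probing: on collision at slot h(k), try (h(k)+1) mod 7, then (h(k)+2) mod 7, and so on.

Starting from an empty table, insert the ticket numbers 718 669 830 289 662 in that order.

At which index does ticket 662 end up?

0

718 hashes to 4; slot 4 is free → place at 4.
669 hashes to 4; 4 taken → place at 5.
830 hashes to 4; 4,5 taken → place at 6.
289 hashes to 2; slot 2 is free → place at 2.
662 hashes to 4; 4,5,6 taken → place at 0.
Table: [662, ., 289, ., 718, 669, 830]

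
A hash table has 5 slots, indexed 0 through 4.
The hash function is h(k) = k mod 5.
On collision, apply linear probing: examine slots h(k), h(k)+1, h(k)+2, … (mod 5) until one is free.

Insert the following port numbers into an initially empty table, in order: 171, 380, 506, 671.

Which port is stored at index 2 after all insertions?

Insert 171: h=1, slot 1 empty → index 1.
Insert 380: h=0, slot 0 empty → index 0.
Insert 506: h=1, slot 1 occupied → index 2.
Insert 671: h=1, slots 1,2 occupied → index 3.
Table: [380, 171, 506, 671, ∅]

506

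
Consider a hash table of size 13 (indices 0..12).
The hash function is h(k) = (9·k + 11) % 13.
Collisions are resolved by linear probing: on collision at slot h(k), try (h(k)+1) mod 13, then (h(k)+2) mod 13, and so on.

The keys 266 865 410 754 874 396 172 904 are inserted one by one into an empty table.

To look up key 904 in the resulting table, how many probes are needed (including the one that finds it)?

266 hashes to 0; slot 0 is free -> place at 0.
865 hashes to 9; slot 9 is free -> place at 9.
410 hashes to 9; 9 taken -> place at 10.
754 hashes to 11; slot 11 is free -> place at 11.
874 hashes to 12; slot 12 is free -> place at 12.
396 hashes to 0; 0 taken -> place at 1.
172 hashes to 12; 12,0,1 taken -> place at 2.
904 hashes to 9; 9,10,11,12,0,1,2 taken -> place at 3.
Table: [266, 396, 172, 904, -, -, -, -, -, 865, 410, 754, 874]
Lookup 904: h=9, probe 9,10,11,12,0,1,2,3 → found at 3.

8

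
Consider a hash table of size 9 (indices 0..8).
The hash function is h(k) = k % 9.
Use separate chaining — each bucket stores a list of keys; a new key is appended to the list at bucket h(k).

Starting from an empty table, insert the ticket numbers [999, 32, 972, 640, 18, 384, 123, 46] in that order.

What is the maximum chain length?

999 -> bucket 0
32 -> bucket 5
972 -> bucket 0 (collision)
640 -> bucket 1
18 -> bucket 0 (collision)
384 -> bucket 6
123 -> bucket 6 (collision)
46 -> bucket 1 (collision)
Final buckets:
0: 999 -> 972 -> 18
1: 640 -> 46
2: -
3: -
4: -
5: 32
6: 384 -> 123
7: -
8: -

3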